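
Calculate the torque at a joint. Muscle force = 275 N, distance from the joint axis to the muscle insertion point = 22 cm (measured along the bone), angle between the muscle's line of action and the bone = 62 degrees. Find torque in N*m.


Torque = F * d * sin(theta)   (moment arm = d*sin(theta))
d = 22 cm = 0.22 m
Torque = 275 * 0.22 * sin(62)
Torque = 53.42 N*m


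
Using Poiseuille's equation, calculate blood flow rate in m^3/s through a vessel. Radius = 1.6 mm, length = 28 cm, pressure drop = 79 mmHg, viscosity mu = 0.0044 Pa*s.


Q = pi*r^4*dP / (8*mu*L)
r = 0.0016 m, L = 0.28 m
dP = 79 mmHg = 10532.438 Pa
Q = 2.2002e-05 m^3/s


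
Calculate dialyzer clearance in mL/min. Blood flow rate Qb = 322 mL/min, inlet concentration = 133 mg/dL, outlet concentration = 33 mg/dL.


K = Qb * (Cb_in - Cb_out) / Cb_in
K = 322 * (133 - 33) / 133
K = 242.1 mL/min


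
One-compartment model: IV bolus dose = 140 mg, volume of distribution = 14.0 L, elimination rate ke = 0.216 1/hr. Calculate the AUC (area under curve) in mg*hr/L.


C0 = Dose/Vd = 140/14.0 = 10 mg/L
AUC = C0/ke = 10/0.216
AUC = 46.3 mg*hr/L


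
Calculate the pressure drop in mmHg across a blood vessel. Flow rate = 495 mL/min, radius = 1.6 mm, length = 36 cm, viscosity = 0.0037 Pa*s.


dP = 8*mu*L*Q / (pi*r^4)
Q = 495 mL/min = 8.25e-06 m^3/s
dP = 4269.91 Pa = 4269.91 / 133.322 mmHg = 32.03 mmHg


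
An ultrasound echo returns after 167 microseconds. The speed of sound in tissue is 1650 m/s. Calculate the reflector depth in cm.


depth = c * t / 2
t = 167 us = 1.6700e-04 s
depth = 1650 * 1.6700e-04 / 2
depth = 0.137775 m = 13.7775 cm


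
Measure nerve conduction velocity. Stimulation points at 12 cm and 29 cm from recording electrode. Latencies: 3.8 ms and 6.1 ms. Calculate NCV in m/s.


Distance = (29 - 12) / 100 = 0.17 m
dt = (6.1 - 3.8) / 1000 = 0.0023 s
NCV = dist / dt = 73.91 m/s


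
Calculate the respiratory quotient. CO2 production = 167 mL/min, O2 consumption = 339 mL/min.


RQ = VCO2 / VO2
RQ = 167 / 339
RQ = 0.4926


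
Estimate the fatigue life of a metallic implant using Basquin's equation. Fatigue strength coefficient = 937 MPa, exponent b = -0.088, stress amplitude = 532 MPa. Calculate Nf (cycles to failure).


sigma_a = sigma_f' * (2Nf)^b
2Nf = (sigma_a/sigma_f')^(1/b)
2Nf = (532/937)^(1/-0.088)
2Nf = 621.58357
Nf = 310.8


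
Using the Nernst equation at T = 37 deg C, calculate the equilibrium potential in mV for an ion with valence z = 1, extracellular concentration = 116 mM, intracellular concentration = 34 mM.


E = (RT/(zF)) * ln(C_out/C_in)
T = 37 + 273.15 = 310.15 K
E = (8.314 * 310.15 / (1 * 96485)) * ln(116/34)
E = 32.8 mV


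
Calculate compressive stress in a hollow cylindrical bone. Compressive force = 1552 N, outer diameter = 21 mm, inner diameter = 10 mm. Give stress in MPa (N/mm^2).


A = pi*(r_o^2 - r_i^2)
r_o = 10.5 mm, r_i = 5 mm
A = 267.821 mm^2
sigma = F/A = 1552 / 267.821
sigma = 5.795 MPa


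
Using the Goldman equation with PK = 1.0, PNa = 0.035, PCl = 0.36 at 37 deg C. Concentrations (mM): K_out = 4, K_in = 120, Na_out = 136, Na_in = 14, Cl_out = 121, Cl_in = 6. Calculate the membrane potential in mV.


Vm = (RT/F)*ln((PK*Ko + PNa*Nao + PCl*Cli)/(PK*Ki + PNa*Nai + PCl*Clo))
Numer = 10.92, Denom = 164.05
Vm = -72.41 mV


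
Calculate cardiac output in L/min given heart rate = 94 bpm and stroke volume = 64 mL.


CO = HR * SV
CO = 94 * 64 / 1000
CO = 6.016 L/min


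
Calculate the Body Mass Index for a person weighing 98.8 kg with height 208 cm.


BMI = weight / height^2
height = 208 cm = 2.08 m
BMI = 98.8 / 2.08^2
BMI = 22.84 kg/m^2


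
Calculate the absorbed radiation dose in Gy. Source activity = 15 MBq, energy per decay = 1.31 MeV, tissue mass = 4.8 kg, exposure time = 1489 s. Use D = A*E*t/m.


A = 15 MBq = 1.5000e+07 Bq
E = 1.31 MeV = 2.09862e-13 J
D = A*E*t/m = 1.5000e+07*2.09862e-13*1489/4.8
D = 9.7651e-04 Gy


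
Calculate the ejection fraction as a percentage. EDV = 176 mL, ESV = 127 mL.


SV = EDV - ESV = 176 - 127 = 49 mL
EF = SV/EDV * 100 = 49/176 * 100
EF = 27.84%


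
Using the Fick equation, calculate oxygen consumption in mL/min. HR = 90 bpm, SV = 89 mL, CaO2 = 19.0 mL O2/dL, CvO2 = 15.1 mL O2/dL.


CO = HR*SV = 90*89/1000 = 8.01 L/min
a-v O2 diff = 19.0 - 15.1 = 3.9 mL/dL
VO2 = CO * (CaO2-CvO2) * 10 dL/L
VO2 = 8.01 * 3.9 * 10
VO2 = 312.4 mL/min


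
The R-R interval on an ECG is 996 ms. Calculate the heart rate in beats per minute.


HR = 60 / RR_interval(s)
RR = 996 ms = 0.996 s
HR = 60 / 0.996 = 60.24 bpm


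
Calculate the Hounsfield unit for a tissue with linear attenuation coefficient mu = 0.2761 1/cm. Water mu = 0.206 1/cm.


HU = ((mu_tissue - mu_water) / mu_water) * 1000
HU = ((0.2761 - 0.206) / 0.206) * 1000
HU = 340.3


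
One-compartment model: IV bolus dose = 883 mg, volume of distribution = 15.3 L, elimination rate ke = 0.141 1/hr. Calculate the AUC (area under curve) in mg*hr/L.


C0 = Dose/Vd = 883/15.3 = 57.7124 mg/L
AUC = C0/ke = 57.7124/0.141
AUC = 409.3 mg*hr/L


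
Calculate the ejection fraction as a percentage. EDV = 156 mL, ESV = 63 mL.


SV = EDV - ESV = 156 - 63 = 93 mL
EF = SV/EDV * 100 = 93/156 * 100
EF = 59.62%


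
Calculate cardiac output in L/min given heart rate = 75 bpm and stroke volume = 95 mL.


CO = HR * SV
CO = 75 * 95 / 1000
CO = 7.125 L/min


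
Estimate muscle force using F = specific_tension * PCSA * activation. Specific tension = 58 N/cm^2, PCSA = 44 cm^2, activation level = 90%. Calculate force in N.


F = sigma * PCSA * activation
F = 58 * 44 * 0.9
F = 2297 N


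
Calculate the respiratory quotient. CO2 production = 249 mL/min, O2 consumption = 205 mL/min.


RQ = VCO2 / VO2
RQ = 249 / 205
RQ = 1.215


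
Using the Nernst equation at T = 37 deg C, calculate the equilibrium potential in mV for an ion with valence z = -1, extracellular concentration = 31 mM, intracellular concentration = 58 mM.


E = (RT/(zF)) * ln(C_out/C_in)
T = 37 + 273.15 = 310.15 K
E = (8.314 * 310.15 / (-1 * 96485)) * ln(31/58)
E = 16.74 mV


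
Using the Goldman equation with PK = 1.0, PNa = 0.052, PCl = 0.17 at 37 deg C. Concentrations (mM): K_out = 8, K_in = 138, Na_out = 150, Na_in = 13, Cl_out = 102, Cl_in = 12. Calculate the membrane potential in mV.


Vm = (RT/F)*ln((PK*Ko + PNa*Nao + PCl*Cli)/(PK*Ki + PNa*Nai + PCl*Clo))
Numer = 17.84, Denom = 156.016
Vm = -57.95 mV


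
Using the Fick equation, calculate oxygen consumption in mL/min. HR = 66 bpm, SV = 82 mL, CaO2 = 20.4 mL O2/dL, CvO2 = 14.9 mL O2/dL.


CO = HR*SV = 66*82/1000 = 5.412 L/min
a-v O2 diff = 20.4 - 14.9 = 5.5 mL/dL
VO2 = CO * (CaO2-CvO2) * 10 dL/L
VO2 = 5.412 * 5.5 * 10
VO2 = 297.7 mL/min


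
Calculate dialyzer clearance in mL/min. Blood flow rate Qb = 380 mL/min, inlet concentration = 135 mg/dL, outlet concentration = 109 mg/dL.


K = Qb * (Cb_in - Cb_out) / Cb_in
K = 380 * (135 - 109) / 135
K = 73.19 mL/min


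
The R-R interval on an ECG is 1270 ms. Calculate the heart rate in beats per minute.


HR = 60 / RR_interval(s)
RR = 1270 ms = 1.27 s
HR = 60 / 1.27 = 47.24 bpm


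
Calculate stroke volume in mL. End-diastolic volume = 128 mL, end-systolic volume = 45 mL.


SV = EDV - ESV
SV = 128 - 45
SV = 83 mL


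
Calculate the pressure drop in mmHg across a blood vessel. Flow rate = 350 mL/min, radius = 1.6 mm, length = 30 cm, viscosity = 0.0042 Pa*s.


dP = 8*mu*L*Q / (pi*r^4)
Q = 350 mL/min = 5.83333e-06 m^3/s
dP = 2855.93 Pa = 2855.93 / 133.322 mmHg = 21.42 mmHg


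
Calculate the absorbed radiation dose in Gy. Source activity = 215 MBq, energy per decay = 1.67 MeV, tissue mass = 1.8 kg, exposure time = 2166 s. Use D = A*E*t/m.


A = 215 MBq = 2.1500e+08 Bq
E = 1.67 MeV = 2.67534e-13 J
D = A*E*t/m = 2.1500e+08*2.67534e-13*2166/1.8
D = 0.06922 Gy


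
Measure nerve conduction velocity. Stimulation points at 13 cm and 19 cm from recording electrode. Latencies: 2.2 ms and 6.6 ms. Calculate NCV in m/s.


Distance = (19 - 13) / 100 = 0.06 m
dt = (6.6 - 2.2) / 1000 = 0.0044 s
NCV = dist / dt = 13.64 m/s


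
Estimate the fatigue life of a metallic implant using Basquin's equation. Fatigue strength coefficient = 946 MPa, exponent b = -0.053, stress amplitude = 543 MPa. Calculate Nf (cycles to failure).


sigma_a = sigma_f' * (2Nf)^b
2Nf = (sigma_a/sigma_f')^(1/b)
2Nf = (543/946)^(1/-0.053)
2Nf = 35390.979
Nf = 1.77e+04


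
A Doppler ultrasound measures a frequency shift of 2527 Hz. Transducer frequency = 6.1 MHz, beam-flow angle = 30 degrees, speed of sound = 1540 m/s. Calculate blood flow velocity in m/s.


v = fd * c / (2 * f0 * cos(theta))
v = 2527 * 1540 / (2 * 6.1000e+06 * cos(30))
v = 0.3683 m/s


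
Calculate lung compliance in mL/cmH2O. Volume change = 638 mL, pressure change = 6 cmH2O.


C = dV / dP
C = 638 / 6
C = 106.3 mL/cmH2O


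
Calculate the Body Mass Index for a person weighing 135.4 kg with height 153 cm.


BMI = weight / height^2
height = 153 cm = 1.53 m
BMI = 135.4 / 1.53^2
BMI = 57.84 kg/m^2


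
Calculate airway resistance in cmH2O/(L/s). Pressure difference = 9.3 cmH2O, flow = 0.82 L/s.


R = dP / flow
R = 9.3 / 0.82
R = 11.34 cmH2O/(L/s)


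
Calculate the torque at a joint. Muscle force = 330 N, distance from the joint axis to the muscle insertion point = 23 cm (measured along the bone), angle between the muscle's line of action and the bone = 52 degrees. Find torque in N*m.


Torque = F * d * sin(theta)   (moment arm = d*sin(theta))
d = 23 cm = 0.23 m
Torque = 330 * 0.23 * sin(52)
Torque = 59.81 N*m


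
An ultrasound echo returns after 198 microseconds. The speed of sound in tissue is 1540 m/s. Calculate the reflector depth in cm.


depth = c * t / 2
t = 198 us = 1.9800e-04 s
depth = 1540 * 1.9800e-04 / 2
depth = 0.15246 m = 15.246 cm


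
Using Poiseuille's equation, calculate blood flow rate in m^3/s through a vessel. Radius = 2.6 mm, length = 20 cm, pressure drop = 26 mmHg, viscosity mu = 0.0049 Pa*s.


Q = pi*r^4*dP / (8*mu*L)
r = 0.0026 m, L = 0.2 m
dP = 26 mmHg = 3466.372 Pa
Q = 6.3475e-05 m^3/s


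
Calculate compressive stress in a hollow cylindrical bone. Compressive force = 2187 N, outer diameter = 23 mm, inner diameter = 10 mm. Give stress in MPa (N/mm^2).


A = pi*(r_o^2 - r_i^2)
r_o = 11.5 mm, r_i = 5 mm
A = 336.936 mm^2
sigma = F/A = 2187 / 336.936
sigma = 6.491 MPa


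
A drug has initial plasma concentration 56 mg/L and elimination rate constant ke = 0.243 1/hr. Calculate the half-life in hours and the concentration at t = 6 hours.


t_half = ln(2) / ke = 0.693147 / 0.243 = 2.852 hr
C(t) = C0 * exp(-ke*t) = 56 * exp(-0.243*6)
C(6) = 13.03 mg/L


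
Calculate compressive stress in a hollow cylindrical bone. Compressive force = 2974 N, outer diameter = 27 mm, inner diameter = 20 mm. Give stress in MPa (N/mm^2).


A = pi*(r_o^2 - r_i^2)
r_o = 13.5 mm, r_i = 10 mm
A = 258.396 mm^2
sigma = F/A = 2974 / 258.396
sigma = 11.51 MPa


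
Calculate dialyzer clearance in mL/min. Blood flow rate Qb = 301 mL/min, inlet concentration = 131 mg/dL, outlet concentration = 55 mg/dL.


K = Qb * (Cb_in - Cb_out) / Cb_in
K = 301 * (131 - 55) / 131
K = 174.6 mL/min


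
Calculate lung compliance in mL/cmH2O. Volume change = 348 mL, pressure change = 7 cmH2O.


C = dV / dP
C = 348 / 7
C = 49.71 mL/cmH2O


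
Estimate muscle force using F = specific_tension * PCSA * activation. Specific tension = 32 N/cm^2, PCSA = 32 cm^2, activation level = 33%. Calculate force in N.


F = sigma * PCSA * activation
F = 32 * 32 * 0.33
F = 337.9 N


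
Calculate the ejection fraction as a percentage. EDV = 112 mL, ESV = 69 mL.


SV = EDV - ESV = 112 - 69 = 43 mL
EF = SV/EDV * 100 = 43/112 * 100
EF = 38.39%


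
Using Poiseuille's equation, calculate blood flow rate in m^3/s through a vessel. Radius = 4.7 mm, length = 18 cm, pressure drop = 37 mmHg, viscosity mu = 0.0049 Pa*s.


Q = pi*r^4*dP / (8*mu*L)
r = 0.0047 m, L = 0.18 m
dP = 37 mmHg = 4932.914 Pa
Q = 0.001072 m^3/s


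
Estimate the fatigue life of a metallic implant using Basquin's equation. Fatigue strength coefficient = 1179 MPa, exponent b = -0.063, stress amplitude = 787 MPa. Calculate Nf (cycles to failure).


sigma_a = sigma_f' * (2Nf)^b
2Nf = (sigma_a/sigma_f')^(1/b)
2Nf = (787/1179)^(1/-0.063)
2Nf = 611.41275
Nf = 305.7


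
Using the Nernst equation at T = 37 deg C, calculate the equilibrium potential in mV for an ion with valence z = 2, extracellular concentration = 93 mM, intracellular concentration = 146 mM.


E = (RT/(zF)) * ln(C_out/C_in)
T = 37 + 273.15 = 310.15 K
E = (8.314 * 310.15 / (2 * 96485)) * ln(93/146)
E = -6.027 mV


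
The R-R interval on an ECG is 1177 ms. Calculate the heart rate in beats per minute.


HR = 60 / RR_interval(s)
RR = 1177 ms = 1.177 s
HR = 60 / 1.177 = 50.98 bpm


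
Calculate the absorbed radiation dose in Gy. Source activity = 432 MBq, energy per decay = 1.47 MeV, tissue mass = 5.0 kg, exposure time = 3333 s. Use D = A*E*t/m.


A = 432 MBq = 4.3200e+08 Bq
E = 1.47 MeV = 2.35494e-13 J
D = A*E*t/m = 4.3200e+08*2.35494e-13*3333/5.0
D = 0.06782 Gy


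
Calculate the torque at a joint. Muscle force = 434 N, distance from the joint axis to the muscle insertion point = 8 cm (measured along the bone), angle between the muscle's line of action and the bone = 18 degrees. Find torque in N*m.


Torque = F * d * sin(theta)   (moment arm = d*sin(theta))
d = 8 cm = 0.08 m
Torque = 434 * 0.08 * sin(18)
Torque = 10.73 N*m


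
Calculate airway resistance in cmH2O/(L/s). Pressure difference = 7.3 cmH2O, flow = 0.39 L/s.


R = dP / flow
R = 7.3 / 0.39
R = 18.72 cmH2O/(L/s)


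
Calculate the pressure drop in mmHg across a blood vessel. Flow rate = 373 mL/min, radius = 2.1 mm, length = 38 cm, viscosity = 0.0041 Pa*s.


dP = 8*mu*L*Q / (pi*r^4)
Q = 373 mL/min = 6.21667e-06 m^3/s
dP = 1268.2 Pa = 1268.2 / 133.322 mmHg = 9.512 mmHg


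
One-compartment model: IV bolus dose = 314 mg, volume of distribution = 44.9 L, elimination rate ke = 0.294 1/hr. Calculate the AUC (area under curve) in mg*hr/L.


C0 = Dose/Vd = 314/44.9 = 6.99332 mg/L
AUC = C0/ke = 6.99332/0.294
AUC = 23.79 mg*hr/L


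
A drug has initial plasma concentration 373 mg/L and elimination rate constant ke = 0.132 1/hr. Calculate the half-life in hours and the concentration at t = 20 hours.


t_half = ln(2) / ke = 0.693147 / 0.132 = 5.251 hr
C(t) = C0 * exp(-ke*t) = 373 * exp(-0.132*20)
C(20) = 26.62 mg/L


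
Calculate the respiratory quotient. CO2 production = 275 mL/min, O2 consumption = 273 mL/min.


RQ = VCO2 / VO2
RQ = 275 / 273
RQ = 1.007


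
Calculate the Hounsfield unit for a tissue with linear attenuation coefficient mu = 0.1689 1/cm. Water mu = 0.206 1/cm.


HU = ((mu_tissue - mu_water) / mu_water) * 1000
HU = ((0.1689 - 0.206) / 0.206) * 1000
HU = -180.1


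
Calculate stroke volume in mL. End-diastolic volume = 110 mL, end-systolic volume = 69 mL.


SV = EDV - ESV
SV = 110 - 69
SV = 41 mL


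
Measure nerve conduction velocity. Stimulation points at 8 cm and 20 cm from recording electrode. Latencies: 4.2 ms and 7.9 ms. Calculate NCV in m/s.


Distance = (20 - 8) / 100 = 0.12 m
dt = (7.9 - 4.2) / 1000 = 0.0037 s
NCV = dist / dt = 32.43 m/s


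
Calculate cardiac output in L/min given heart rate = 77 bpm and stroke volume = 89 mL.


CO = HR * SV
CO = 77 * 89 / 1000
CO = 6.853 L/min


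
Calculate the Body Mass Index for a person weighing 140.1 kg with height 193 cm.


BMI = weight / height^2
height = 193 cm = 1.93 m
BMI = 140.1 / 1.93^2
BMI = 37.61 kg/m^2


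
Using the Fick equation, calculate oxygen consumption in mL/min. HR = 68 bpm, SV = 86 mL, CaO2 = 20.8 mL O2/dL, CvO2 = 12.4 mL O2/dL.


CO = HR*SV = 68*86/1000 = 5.848 L/min
a-v O2 diff = 20.8 - 12.4 = 8.4 mL/dL
VO2 = CO * (CaO2-CvO2) * 10 dL/L
VO2 = 5.848 * 8.4 * 10
VO2 = 491.2 mL/min


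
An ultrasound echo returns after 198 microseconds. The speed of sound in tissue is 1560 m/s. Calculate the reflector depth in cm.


depth = c * t / 2
t = 198 us = 1.9800e-04 s
depth = 1560 * 1.9800e-04 / 2
depth = 0.15444 m = 15.444 cm


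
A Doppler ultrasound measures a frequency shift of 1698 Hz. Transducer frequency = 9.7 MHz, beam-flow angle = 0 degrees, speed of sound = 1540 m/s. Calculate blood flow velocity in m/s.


v = fd * c / (2 * f0 * cos(theta))
v = 1698 * 1540 / (2 * 9.7000e+06 * cos(0))
v = 0.1348 m/s


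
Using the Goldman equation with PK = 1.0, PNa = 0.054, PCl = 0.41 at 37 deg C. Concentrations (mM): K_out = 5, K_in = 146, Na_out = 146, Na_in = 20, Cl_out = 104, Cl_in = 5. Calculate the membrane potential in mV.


Vm = (RT/F)*ln((PK*Ko + PNa*Nao + PCl*Cli)/(PK*Ki + PNa*Nai + PCl*Clo))
Numer = 14.934, Denom = 189.72
Vm = -67.93 mV


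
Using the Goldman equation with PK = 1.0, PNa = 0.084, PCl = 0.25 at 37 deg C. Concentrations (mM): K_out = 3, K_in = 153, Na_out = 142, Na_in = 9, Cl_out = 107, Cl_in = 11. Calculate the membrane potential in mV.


Vm = (RT/F)*ln((PK*Ko + PNa*Nao + PCl*Cli)/(PK*Ki + PNa*Nai + PCl*Clo))
Numer = 17.678, Denom = 180.506
Vm = -62.09 mV


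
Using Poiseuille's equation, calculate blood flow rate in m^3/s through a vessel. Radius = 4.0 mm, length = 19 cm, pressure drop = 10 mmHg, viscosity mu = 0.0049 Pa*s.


Q = pi*r^4*dP / (8*mu*L)
r = 0.004 m, L = 0.19 m
dP = 10 mmHg = 1333.22 Pa
Q = 1.4396e-04 m^3/s


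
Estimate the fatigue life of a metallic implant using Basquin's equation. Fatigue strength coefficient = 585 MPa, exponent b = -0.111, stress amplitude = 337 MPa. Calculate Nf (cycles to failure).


sigma_a = sigma_f' * (2Nf)^b
2Nf = (sigma_a/sigma_f')^(1/b)
2Nf = (337/585)^(1/-0.111)
2Nf = 143.84394
Nf = 71.92


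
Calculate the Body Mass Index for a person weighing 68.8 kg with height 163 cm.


BMI = weight / height^2
height = 163 cm = 1.63 m
BMI = 68.8 / 1.63^2
BMI = 25.89 kg/m^2


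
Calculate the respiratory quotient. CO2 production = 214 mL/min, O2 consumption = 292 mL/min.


RQ = VCO2 / VO2
RQ = 214 / 292
RQ = 0.7329


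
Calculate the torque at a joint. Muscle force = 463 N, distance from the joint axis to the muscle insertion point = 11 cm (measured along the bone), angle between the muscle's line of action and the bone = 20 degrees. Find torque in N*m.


Torque = F * d * sin(theta)   (moment arm = d*sin(theta))
d = 11 cm = 0.11 m
Torque = 463 * 0.11 * sin(20)
Torque = 17.42 N*m


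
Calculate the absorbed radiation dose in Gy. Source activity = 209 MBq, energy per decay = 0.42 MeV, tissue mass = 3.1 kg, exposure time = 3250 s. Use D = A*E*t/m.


A = 209 MBq = 2.0900e+08 Bq
E = 0.42 MeV = 6.7284e-14 J
D = A*E*t/m = 2.0900e+08*6.7284e-14*3250/3.1
D = 0.01474 Gy


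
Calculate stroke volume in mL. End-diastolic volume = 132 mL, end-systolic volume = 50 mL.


SV = EDV - ESV
SV = 132 - 50
SV = 82 mL


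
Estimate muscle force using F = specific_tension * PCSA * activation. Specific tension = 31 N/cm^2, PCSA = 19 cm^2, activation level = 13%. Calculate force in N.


F = sigma * PCSA * activation
F = 31 * 19 * 0.13
F = 76.57 N


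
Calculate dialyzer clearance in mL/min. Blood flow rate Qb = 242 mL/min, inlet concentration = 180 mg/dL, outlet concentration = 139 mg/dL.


K = Qb * (Cb_in - Cb_out) / Cb_in
K = 242 * (180 - 139) / 180
K = 55.12 mL/min


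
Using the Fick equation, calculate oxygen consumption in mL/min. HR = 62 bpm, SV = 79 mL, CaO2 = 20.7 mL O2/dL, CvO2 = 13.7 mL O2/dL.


CO = HR*SV = 62*79/1000 = 4.898 L/min
a-v O2 diff = 20.7 - 13.7 = 7 mL/dL
VO2 = CO * (CaO2-CvO2) * 10 dL/L
VO2 = 4.898 * 7 * 10
VO2 = 342.9 mL/min


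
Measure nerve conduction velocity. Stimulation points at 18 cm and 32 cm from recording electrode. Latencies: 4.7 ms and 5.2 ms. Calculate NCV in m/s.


Distance = (32 - 18) / 100 = 0.14 m
dt = (5.2 - 4.7) / 1000 = 5.0000e-04 s
NCV = dist / dt = 280 m/s


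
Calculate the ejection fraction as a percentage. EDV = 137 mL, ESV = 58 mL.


SV = EDV - ESV = 137 - 58 = 79 mL
EF = SV/EDV * 100 = 79/137 * 100
EF = 57.66%


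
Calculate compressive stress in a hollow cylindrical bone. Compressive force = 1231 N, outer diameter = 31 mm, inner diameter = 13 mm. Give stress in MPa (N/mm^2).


A = pi*(r_o^2 - r_i^2)
r_o = 15.5 mm, r_i = 6.5 mm
A = 622.035 mm^2
sigma = F/A = 1231 / 622.035
sigma = 1.979 MPa


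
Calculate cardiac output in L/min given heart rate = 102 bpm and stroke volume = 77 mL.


CO = HR * SV
CO = 102 * 77 / 1000
CO = 7.854 L/min


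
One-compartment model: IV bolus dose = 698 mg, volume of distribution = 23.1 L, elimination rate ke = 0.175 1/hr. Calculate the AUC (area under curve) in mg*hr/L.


C0 = Dose/Vd = 698/23.1 = 30.2165 mg/L
AUC = C0/ke = 30.2165/0.175
AUC = 172.7 mg*hr/L


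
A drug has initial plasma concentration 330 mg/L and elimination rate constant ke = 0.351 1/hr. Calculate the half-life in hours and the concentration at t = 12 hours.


t_half = ln(2) / ke = 0.693147 / 0.351 = 1.975 hr
C(t) = C0 * exp(-ke*t) = 330 * exp(-0.351*12)
C(12) = 4.89 mg/L


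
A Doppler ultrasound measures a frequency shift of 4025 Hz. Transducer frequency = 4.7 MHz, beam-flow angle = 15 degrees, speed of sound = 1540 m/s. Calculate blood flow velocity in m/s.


v = fd * c / (2 * f0 * cos(theta))
v = 4025 * 1540 / (2 * 4.7000e+06 * cos(15))
v = 0.6827 m/s


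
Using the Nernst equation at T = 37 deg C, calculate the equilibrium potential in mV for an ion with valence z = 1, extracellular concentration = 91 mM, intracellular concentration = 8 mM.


E = (RT/(zF)) * ln(C_out/C_in)
T = 37 + 273.15 = 310.15 K
E = (8.314 * 310.15 / (1 * 96485)) * ln(91/8)
E = 64.98 mV


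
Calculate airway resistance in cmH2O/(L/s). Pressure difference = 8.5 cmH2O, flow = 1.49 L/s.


R = dP / flow
R = 8.5 / 1.49
R = 5.705 cmH2O/(L/s)


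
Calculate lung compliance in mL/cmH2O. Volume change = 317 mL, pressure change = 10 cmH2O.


C = dV / dP
C = 317 / 10
C = 31.7 mL/cmH2O


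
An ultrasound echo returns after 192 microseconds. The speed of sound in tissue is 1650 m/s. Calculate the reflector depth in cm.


depth = c * t / 2
t = 192 us = 1.9200e-04 s
depth = 1650 * 1.9200e-04 / 2
depth = 0.1584 m = 15.84 cm


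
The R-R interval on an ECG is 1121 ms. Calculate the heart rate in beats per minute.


HR = 60 / RR_interval(s)
RR = 1121 ms = 1.121 s
HR = 60 / 1.121 = 53.52 bpm


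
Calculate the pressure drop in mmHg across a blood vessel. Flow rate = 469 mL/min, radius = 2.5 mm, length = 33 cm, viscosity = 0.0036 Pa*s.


dP = 8*mu*L*Q / (pi*r^4)
Q = 469 mL/min = 7.81667e-06 m^3/s
dP = 605.366 Pa = 605.366 / 133.322 mmHg = 4.541 mmHg


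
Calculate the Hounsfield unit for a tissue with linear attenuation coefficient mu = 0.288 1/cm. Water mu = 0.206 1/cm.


HU = ((mu_tissue - mu_water) / mu_water) * 1000
HU = ((0.288 - 0.206) / 0.206) * 1000
HU = 398.1


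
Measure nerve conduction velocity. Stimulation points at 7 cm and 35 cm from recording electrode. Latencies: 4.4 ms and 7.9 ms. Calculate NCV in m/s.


Distance = (35 - 7) / 100 = 0.28 m
dt = (7.9 - 4.4) / 1000 = 0.0035 s
NCV = dist / dt = 80 m/s


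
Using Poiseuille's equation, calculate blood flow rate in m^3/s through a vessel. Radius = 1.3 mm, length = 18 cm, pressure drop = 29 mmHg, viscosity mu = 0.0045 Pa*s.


Q = pi*r^4*dP / (8*mu*L)
r = 0.0013 m, L = 0.18 m
dP = 29 mmHg = 3866.338 Pa
Q = 5.3536e-06 m^3/s


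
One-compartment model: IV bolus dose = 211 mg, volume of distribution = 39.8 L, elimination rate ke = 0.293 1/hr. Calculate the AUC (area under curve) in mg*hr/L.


C0 = Dose/Vd = 211/39.8 = 5.30151 mg/L
AUC = C0/ke = 5.30151/0.293
AUC = 18.09 mg*hr/L


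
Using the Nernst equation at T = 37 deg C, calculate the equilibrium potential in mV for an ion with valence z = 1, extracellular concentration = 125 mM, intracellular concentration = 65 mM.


E = (RT/(zF)) * ln(C_out/C_in)
T = 37 + 273.15 = 310.15 K
E = (8.314 * 310.15 / (1 * 96485)) * ln(125/65)
E = 17.48 mV


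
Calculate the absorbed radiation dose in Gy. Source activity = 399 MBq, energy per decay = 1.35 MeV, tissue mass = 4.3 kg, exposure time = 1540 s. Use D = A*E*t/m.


A = 399 MBq = 3.9900e+08 Bq
E = 1.35 MeV = 2.1627e-13 J
D = A*E*t/m = 3.9900e+08*2.1627e-13*1540/4.3
D = 0.0309 Gy


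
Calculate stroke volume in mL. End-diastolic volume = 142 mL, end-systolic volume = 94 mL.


SV = EDV - ESV
SV = 142 - 94
SV = 48 mL


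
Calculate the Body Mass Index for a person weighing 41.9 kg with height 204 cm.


BMI = weight / height^2
height = 204 cm = 2.04 m
BMI = 41.9 / 2.04^2
BMI = 10.07 kg/m^2


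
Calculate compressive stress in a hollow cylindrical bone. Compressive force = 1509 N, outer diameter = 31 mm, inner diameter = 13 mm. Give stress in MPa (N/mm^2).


A = pi*(r_o^2 - r_i^2)
r_o = 15.5 mm, r_i = 6.5 mm
A = 622.035 mm^2
sigma = F/A = 1509 / 622.035
sigma = 2.426 MPa


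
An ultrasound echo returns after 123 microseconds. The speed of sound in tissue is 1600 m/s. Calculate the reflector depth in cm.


depth = c * t / 2
t = 123 us = 1.2300e-04 s
depth = 1600 * 1.2300e-04 / 2
depth = 0.0984 m = 9.84 cm


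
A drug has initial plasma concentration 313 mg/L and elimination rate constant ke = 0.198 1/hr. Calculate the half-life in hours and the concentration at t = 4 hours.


t_half = ln(2) / ke = 0.693147 / 0.198 = 3.501 hr
C(t) = C0 * exp(-ke*t) = 313 * exp(-0.198*4)
C(4) = 141.8 mg/L


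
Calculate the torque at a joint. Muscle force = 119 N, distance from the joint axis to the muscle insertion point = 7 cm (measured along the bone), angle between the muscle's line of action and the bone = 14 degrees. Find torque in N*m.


Torque = F * d * sin(theta)   (moment arm = d*sin(theta))
d = 7 cm = 0.07 m
Torque = 119 * 0.07 * sin(14)
Torque = 2.015 N*m


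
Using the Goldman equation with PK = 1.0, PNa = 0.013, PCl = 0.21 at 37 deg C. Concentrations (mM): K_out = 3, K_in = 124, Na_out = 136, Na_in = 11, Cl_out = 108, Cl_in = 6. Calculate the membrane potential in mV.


Vm = (RT/F)*ln((PK*Ko + PNa*Nao + PCl*Cli)/(PK*Ki + PNa*Nai + PCl*Clo))
Numer = 6.028, Denom = 146.823
Vm = -85.33 mV


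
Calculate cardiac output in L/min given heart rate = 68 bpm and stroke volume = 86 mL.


CO = HR * SV
CO = 68 * 86 / 1000
CO = 5.848 L/min


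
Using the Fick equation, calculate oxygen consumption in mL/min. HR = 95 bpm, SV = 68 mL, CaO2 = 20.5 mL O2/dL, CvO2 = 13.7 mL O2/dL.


CO = HR*SV = 95*68/1000 = 6.46 L/min
a-v O2 diff = 20.5 - 13.7 = 6.8 mL/dL
VO2 = CO * (CaO2-CvO2) * 10 dL/L
VO2 = 6.46 * 6.8 * 10
VO2 = 439.3 mL/min


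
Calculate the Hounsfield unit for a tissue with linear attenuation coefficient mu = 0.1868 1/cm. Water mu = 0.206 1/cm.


HU = ((mu_tissue - mu_water) / mu_water) * 1000
HU = ((0.1868 - 0.206) / 0.206) * 1000
HU = -93.2


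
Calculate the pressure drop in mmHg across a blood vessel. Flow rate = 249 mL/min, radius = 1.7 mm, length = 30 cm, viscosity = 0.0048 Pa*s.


dP = 8*mu*L*Q / (pi*r^4)
Q = 249 mL/min = 4.15e-06 m^3/s
dP = 1822.03 Pa = 1822.03 / 133.322 mmHg = 13.67 mmHg


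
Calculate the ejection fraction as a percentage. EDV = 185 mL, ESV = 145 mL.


SV = EDV - ESV = 185 - 145 = 40 mL
EF = SV/EDV * 100 = 40/185 * 100
EF = 21.62%


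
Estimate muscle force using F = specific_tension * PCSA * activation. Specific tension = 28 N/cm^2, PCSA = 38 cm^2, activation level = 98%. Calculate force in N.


F = sigma * PCSA * activation
F = 28 * 38 * 0.98
F = 1043 N


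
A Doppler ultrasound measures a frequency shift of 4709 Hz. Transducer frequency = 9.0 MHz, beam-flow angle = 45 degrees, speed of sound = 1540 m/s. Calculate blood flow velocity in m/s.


v = fd * c / (2 * f0 * cos(theta))
v = 4709 * 1540 / (2 * 9.0000e+06 * cos(45))
v = 0.5698 m/s


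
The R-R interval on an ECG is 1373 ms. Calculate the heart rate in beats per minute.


HR = 60 / RR_interval(s)
RR = 1373 ms = 1.373 s
HR = 60 / 1.373 = 43.7 bpm


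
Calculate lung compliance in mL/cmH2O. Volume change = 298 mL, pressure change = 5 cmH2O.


C = dV / dP
C = 298 / 5
C = 59.6 mL/cmH2O


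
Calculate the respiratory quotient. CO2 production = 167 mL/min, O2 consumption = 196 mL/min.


RQ = VCO2 / VO2
RQ = 167 / 196
RQ = 0.852


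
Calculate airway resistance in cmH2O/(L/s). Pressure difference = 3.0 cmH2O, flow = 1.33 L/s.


R = dP / flow
R = 3.0 / 1.33
R = 2.256 cmH2O/(L/s)


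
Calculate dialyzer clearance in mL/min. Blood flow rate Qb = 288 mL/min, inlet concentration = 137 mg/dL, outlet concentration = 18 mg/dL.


K = Qb * (Cb_in - Cb_out) / Cb_in
K = 288 * (137 - 18) / 137
K = 250.2 mL/min


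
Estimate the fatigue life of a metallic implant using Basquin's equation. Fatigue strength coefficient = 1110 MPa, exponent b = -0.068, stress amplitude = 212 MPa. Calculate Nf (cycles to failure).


sigma_a = sigma_f' * (2Nf)^b
2Nf = (sigma_a/sigma_f')^(1/b)
2Nf = (212/1110)^(1/-0.068)
2Nf = 3.7440356e+10
Nf = 1.8720e+10


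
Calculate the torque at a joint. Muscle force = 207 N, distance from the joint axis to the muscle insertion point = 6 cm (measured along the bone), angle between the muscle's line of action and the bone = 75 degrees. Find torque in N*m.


Torque = F * d * sin(theta)   (moment arm = d*sin(theta))
d = 6 cm = 0.06 m
Torque = 207 * 0.06 * sin(75)
Torque = 12 N*m


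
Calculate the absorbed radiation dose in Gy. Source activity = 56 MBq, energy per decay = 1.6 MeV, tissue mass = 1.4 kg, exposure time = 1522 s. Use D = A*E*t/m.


A = 56 MBq = 5.6000e+07 Bq
E = 1.6 MeV = 2.5632e-13 J
D = A*E*t/m = 5.6000e+07*2.5632e-13*1522/1.4
D = 0.0156 Gy


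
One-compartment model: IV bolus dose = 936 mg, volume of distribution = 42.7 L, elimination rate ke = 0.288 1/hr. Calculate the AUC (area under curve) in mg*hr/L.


C0 = Dose/Vd = 936/42.7 = 21.9204 mg/L
AUC = C0/ke = 21.9204/0.288
AUC = 76.11 mg*hr/L


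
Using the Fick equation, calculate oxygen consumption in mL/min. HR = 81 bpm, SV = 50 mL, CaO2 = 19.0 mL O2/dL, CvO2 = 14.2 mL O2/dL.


CO = HR*SV = 81*50/1000 = 4.05 L/min
a-v O2 diff = 19.0 - 14.2 = 4.8 mL/dL
VO2 = CO * (CaO2-CvO2) * 10 dL/L
VO2 = 4.05 * 4.8 * 10
VO2 = 194.4 mL/min


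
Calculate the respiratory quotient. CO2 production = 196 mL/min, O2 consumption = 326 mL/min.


RQ = VCO2 / VO2
RQ = 196 / 326
RQ = 0.6012


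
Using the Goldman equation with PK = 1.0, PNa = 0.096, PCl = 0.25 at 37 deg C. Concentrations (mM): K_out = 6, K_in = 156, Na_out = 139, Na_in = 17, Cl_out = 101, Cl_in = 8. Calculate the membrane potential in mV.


Vm = (RT/F)*ln((PK*Ko + PNa*Nao + PCl*Cli)/(PK*Ki + PNa*Nai + PCl*Clo))
Numer = 21.344, Denom = 182.882
Vm = -57.41 mV


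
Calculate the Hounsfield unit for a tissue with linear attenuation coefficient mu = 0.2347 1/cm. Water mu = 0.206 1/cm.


HU = ((mu_tissue - mu_water) / mu_water) * 1000
HU = ((0.2347 - 0.206) / 0.206) * 1000
HU = 139.3


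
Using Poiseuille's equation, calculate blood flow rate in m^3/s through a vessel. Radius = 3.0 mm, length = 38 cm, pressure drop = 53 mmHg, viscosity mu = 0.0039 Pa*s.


Q = pi*r^4*dP / (8*mu*L)
r = 0.003 m, L = 0.38 m
dP = 53 mmHg = 7066.066 Pa
Q = 1.5166e-04 m^3/s


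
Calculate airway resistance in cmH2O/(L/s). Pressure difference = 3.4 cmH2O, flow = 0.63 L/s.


R = dP / flow
R = 3.4 / 0.63
R = 5.397 cmH2O/(L/s)


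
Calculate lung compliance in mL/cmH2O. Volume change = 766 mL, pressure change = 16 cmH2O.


C = dV / dP
C = 766 / 16
C = 47.88 mL/cmH2O


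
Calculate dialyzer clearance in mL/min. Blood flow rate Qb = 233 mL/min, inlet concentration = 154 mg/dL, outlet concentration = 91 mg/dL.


K = Qb * (Cb_in - Cb_out) / Cb_in
K = 233 * (154 - 91) / 154
K = 95.32 mL/min


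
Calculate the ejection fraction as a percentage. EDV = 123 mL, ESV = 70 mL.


SV = EDV - ESV = 123 - 70 = 53 mL
EF = SV/EDV * 100 = 53/123 * 100
EF = 43.09%


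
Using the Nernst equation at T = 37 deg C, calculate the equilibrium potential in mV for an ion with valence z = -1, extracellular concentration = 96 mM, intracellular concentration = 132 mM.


E = (RT/(zF)) * ln(C_out/C_in)
T = 37 + 273.15 = 310.15 K
E = (8.314 * 310.15 / (-1 * 96485)) * ln(96/132)
E = 8.511 mV


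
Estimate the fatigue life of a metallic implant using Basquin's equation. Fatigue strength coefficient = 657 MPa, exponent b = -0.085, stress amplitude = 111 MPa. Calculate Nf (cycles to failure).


sigma_a = sigma_f' * (2Nf)^b
2Nf = (sigma_a/sigma_f')^(1/b)
2Nf = (111/657)^(1/-0.085)
2Nf = 1.2167591e+09
Nf = 6.0838e+08


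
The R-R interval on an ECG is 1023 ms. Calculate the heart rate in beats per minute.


HR = 60 / RR_interval(s)
RR = 1023 ms = 1.023 s
HR = 60 / 1.023 = 58.65 bpm


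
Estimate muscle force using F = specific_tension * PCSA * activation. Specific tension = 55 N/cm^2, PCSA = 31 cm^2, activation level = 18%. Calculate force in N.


F = sigma * PCSA * activation
F = 55 * 31 * 0.18
F = 306.9 N


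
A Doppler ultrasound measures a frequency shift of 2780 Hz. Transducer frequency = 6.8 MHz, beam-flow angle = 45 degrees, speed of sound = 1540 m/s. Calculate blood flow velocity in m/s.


v = fd * c / (2 * f0 * cos(theta))
v = 2780 * 1540 / (2 * 6.8000e+06 * cos(45))
v = 0.4452 m/s


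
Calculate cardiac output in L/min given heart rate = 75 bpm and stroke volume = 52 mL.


CO = HR * SV
CO = 75 * 52 / 1000
CO = 3.9 L/min


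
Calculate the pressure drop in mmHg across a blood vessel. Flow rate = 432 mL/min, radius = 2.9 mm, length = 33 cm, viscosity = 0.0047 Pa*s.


dP = 8*mu*L*Q / (pi*r^4)
Q = 432 mL/min = 7.2e-06 m^3/s
dP = 402.061 Pa = 402.061 / 133.322 mmHg = 3.016 mmHg


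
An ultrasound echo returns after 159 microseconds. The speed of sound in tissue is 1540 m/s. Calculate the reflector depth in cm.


depth = c * t / 2
t = 159 us = 1.5900e-04 s
depth = 1540 * 1.5900e-04 / 2
depth = 0.12243 m = 12.243 cm


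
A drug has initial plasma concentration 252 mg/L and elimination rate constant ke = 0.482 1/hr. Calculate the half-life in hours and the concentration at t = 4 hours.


t_half = ln(2) / ke = 0.693147 / 0.482 = 1.438 hr
C(t) = C0 * exp(-ke*t) = 252 * exp(-0.482*4)
C(4) = 36.65 mg/L


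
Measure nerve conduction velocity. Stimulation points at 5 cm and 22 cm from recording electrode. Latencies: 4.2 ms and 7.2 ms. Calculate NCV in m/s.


Distance = (22 - 5) / 100 = 0.17 m
dt = (7.2 - 4.2) / 1000 = 0.003 s
NCV = dist / dt = 56.67 m/s


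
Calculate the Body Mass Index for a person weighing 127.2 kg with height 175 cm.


BMI = weight / height^2
height = 175 cm = 1.75 m
BMI = 127.2 / 1.75^2
BMI = 41.53 kg/m^2


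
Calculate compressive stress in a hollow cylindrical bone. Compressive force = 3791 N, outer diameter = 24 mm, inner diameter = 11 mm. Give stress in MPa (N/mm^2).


A = pi*(r_o^2 - r_i^2)
r_o = 12 mm, r_i = 5.5 mm
A = 357.356 mm^2
sigma = F/A = 3791 / 357.356
sigma = 10.61 MPa


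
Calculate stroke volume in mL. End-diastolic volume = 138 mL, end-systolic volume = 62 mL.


SV = EDV - ESV
SV = 138 - 62
SV = 76 mL


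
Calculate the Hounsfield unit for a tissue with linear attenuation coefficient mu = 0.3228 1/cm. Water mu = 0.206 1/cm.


HU = ((mu_tissue - mu_water) / mu_water) * 1000
HU = ((0.3228 - 0.206) / 0.206) * 1000
HU = 567


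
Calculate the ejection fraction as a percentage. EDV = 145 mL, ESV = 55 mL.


SV = EDV - ESV = 145 - 55 = 90 mL
EF = SV/EDV * 100 = 90/145 * 100
EF = 62.07%


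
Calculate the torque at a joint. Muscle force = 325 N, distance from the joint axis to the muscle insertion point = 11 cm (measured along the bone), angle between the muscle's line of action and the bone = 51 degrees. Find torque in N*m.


Torque = F * d * sin(theta)   (moment arm = d*sin(theta))
d = 11 cm = 0.11 m
Torque = 325 * 0.11 * sin(51)
Torque = 27.78 N*m


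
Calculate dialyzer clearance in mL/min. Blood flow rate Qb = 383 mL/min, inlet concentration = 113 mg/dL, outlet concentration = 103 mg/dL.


K = Qb * (Cb_in - Cb_out) / Cb_in
K = 383 * (113 - 103) / 113
K = 33.89 mL/min


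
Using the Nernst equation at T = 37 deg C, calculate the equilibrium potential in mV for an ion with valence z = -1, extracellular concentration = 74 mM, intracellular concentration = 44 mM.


E = (RT/(zF)) * ln(C_out/C_in)
T = 37 + 273.15 = 310.15 K
E = (8.314 * 310.15 / (-1 * 96485)) * ln(74/44)
E = -13.89 mV


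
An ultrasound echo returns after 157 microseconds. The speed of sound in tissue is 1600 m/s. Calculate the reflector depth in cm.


depth = c * t / 2
t = 157 us = 1.5700e-04 s
depth = 1600 * 1.5700e-04 / 2
depth = 0.1256 m = 12.56 cm


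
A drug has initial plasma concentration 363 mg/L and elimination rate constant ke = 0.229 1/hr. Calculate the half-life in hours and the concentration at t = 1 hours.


t_half = ln(2) / ke = 0.693147 / 0.229 = 3.027 hr
C(t) = C0 * exp(-ke*t) = 363 * exp(-0.229*1)
C(1) = 288.7 mg/L


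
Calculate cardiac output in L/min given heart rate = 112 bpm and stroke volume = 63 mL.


CO = HR * SV
CO = 112 * 63 / 1000
CO = 7.056 L/min


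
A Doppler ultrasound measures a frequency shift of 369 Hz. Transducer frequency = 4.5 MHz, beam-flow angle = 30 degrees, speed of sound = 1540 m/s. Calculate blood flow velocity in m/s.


v = fd * c / (2 * f0 * cos(theta))
v = 369 * 1540 / (2 * 4.5000e+06 * cos(30))
v = 0.07291 m/s


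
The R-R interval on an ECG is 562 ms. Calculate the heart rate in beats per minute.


HR = 60 / RR_interval(s)
RR = 562 ms = 0.562 s
HR = 60 / 0.562 = 106.8 bpm


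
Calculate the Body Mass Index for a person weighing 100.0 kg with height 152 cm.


BMI = weight / height^2
height = 152 cm = 1.52 m
BMI = 100.0 / 1.52^2
BMI = 43.28 kg/m^2


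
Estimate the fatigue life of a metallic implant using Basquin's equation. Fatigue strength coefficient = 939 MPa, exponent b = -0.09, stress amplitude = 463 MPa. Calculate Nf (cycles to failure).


sigma_a = sigma_f' * (2Nf)^b
2Nf = (sigma_a/sigma_f')^(1/b)
2Nf = (463/939)^(1/-0.09)
2Nf = 2582.5642
Nf = 1291


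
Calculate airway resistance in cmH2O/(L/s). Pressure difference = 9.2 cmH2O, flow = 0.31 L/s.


R = dP / flow
R = 9.2 / 0.31
R = 29.68 cmH2O/(L/s)


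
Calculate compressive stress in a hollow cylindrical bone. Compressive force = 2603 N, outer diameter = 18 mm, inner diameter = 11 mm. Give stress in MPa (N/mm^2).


A = pi*(r_o^2 - r_i^2)
r_o = 9 mm, r_i = 5.5 mm
A = 159.436 mm^2
sigma = F/A = 2603 / 159.436
sigma = 16.33 MPa


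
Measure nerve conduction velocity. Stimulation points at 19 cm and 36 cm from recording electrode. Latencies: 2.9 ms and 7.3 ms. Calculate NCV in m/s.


Distance = (36 - 19) / 100 = 0.17 m
dt = (7.3 - 2.9) / 1000 = 0.0044 s
NCV = dist / dt = 38.64 m/s


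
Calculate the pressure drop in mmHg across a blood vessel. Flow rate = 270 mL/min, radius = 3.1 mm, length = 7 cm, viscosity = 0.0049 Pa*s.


dP = 8*mu*L*Q / (pi*r^4)
Q = 270 mL/min = 4.5e-06 m^3/s
dP = 42.5598 Pa = 42.5598 / 133.322 mmHg = 0.3192 mmHg


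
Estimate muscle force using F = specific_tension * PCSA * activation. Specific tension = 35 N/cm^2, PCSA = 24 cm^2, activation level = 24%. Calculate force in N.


F = sigma * PCSA * activation
F = 35 * 24 * 0.24
F = 201.6 N


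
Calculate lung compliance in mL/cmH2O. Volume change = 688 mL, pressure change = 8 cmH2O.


C = dV / dP
C = 688 / 8
C = 86 mL/cmH2O


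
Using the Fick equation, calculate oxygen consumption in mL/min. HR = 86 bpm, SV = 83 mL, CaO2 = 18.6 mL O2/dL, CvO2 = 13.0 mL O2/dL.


CO = HR*SV = 86*83/1000 = 7.138 L/min
a-v O2 diff = 18.6 - 13.0 = 5.6 mL/dL
VO2 = CO * (CaO2-CvO2) * 10 dL/L
VO2 = 7.138 * 5.6 * 10
VO2 = 399.7 mL/min
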